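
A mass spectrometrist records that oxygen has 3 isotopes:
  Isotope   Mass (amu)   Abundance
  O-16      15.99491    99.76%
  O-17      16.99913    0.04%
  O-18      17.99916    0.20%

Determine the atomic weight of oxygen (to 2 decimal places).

Ar = Σ fᵢ·mᵢ = 0.9976 × 15.99491 + 0.0004 × 16.99913 + 0.0020 × 17.99916
= 15.956522 + 0.006800 + 0.035998 = 15.999320 amu

16.00 amu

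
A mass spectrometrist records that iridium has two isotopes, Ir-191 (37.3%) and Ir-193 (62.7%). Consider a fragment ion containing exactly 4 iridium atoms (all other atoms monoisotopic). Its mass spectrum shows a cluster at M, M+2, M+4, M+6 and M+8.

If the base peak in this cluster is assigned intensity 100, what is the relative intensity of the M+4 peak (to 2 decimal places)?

(0.373 + 0.627)^4 gives M 0.0194, M+2 0.1302, M+4 0.3282, M+6 0.3678, M+8 0.1546; the largest is M+6.
P(M+6) = C(4,3) × 0.373^1 × 0.627^3 = 4 × 0.3730 × 0.24649188 = 0.367766 (base)
P(M+4) = C(4,2) × 0.373^2 × 0.627^2 = 6 × 0.139129 × 0.393129 = 0.328174
Relative intensity = 0.328174 / 0.367766 × 100 = 89.23

89.23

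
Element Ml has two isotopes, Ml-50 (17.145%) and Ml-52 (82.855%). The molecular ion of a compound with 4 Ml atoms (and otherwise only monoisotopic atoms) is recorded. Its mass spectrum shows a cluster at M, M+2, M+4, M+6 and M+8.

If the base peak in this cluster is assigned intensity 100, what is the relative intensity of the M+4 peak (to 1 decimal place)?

25.7

Term probabilities: M 0.0009, M+2 0.0167, M+4 0.1211, M+6 0.3901, M+8 0.4713. Base peak = M+8.
P(M+8) = C(4,4) × 0.17145^0 × 0.82855^4 = 1 × 1.0000 × 0.47127553 = 0.471276 (base)
P(M+4) = C(4,2) × 0.17145^2 × 0.82855^2 = 6 × 0.0293951 × 0.6864951 = 0.121078
Relative intensity = 0.121078 / 0.471276 × 100 = 25.7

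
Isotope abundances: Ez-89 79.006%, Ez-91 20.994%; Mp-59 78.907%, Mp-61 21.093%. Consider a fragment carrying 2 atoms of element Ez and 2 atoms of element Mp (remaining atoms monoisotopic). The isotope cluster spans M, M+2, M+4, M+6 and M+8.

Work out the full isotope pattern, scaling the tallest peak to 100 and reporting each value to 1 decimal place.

93.8 : 100.0 : 40.0 : 7.1 : 0.5

Element Ez pattern (n=2): 0.6241948 : 0.33173039 : 0.0440748
Element Mp pattern (n=2): 0.62263146 : 0.33287707 : 0.04449146
Convolve the two distributions (both contribute in 2-u steps):
  M: 0.6241948×0.62263146 = 0.388643
  M+2: 0.6241948×0.33287707 + 0.33173039×0.62263146 = 0.414326
  M+4: 0.6241948×0.04449146 + 0.33173039×0.33287707 + 0.0440748×0.62263146 = 0.165639
  M+6: 0.33173039×0.04449146 + 0.0440748×0.33287707 = 0.029431
  M+8: 0.0440748×0.04449146 = 0.001961
Scale to base peak (0.414326) = 100: 93.8 : 100.0 : 40.0 : 7.1 : 0.5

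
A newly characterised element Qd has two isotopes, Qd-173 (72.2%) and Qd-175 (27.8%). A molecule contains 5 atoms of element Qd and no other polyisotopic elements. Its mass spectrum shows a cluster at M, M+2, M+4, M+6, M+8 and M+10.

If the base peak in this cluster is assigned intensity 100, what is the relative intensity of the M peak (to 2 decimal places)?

51.94

(0.722 + 0.278)^5 gives M 0.1962, M+2 0.3777, M+4 0.2909, M+6 0.1120, M+8 0.0216, M+10 0.0017; the largest is M+2.
P(M+2) = C(5,1) × 0.722^4 × 0.278^1 = 5 × 0.27173701 × 0.2780 = 0.377714 (base)
P(M) = C(5,0) × 0.722^5 × 0.278^0 = 1 × 0.19619412 × 1.0000 = 0.196194
Relative intensity = 0.196194 / 0.377714 × 100 = 51.94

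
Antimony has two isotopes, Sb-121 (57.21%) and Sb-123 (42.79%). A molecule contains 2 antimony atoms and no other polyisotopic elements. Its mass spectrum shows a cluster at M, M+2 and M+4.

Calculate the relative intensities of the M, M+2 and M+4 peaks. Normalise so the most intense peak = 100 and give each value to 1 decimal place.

The 2 Sb atoms are independent, so intensities follow the terms of (0.5721 + 0.4279)^2.
P(M) = 0.5721^2 = 0.327298
P(M+2) = 2 × 0.5721^1 × 0.4279^1 = 0.489603
P(M+4) = 0.4279^2 = 0.183098
The M+2 peak is largest (0.489603); scaling to 100 gives 66.8 : 100.0 : 37.4.

66.8 : 100.0 : 37.4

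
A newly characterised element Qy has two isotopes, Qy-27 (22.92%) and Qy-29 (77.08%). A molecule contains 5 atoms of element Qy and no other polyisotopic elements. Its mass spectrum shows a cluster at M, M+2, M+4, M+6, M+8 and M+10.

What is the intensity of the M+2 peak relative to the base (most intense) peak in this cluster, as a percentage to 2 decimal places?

Term probabilities: M 0.0006, M+2 0.0106, M+4 0.0715, M+6 0.2406, M+8 0.4045, M+10 0.2721. Base peak = M+8.
P(M+8) = C(5,4) × 0.2292^1 × 0.7708^4 = 5 × 0.2292 × 0.35299359 = 0.404531 (base)
P(M+2) = C(5,1) × 0.2292^4 × 0.7708^1 = 5 × 0.00275968 × 0.7708 = 0.010636
Relative intensity = 0.010636 / 0.404531 × 100 = 2.63

2.63%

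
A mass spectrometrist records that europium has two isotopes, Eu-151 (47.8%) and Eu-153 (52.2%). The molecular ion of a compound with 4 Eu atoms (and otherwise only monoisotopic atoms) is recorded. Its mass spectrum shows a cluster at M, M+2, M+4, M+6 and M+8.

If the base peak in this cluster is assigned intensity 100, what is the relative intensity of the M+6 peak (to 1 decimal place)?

(0.478 + 0.522)^4 gives M 0.0522, M+2 0.2280, M+4 0.3735, M+6 0.2720, M+8 0.0742; the largest is M+4.
P(M+4) = C(4,2) × 0.478^2 × 0.522^2 = 6 × 0.228484 × 0.272484 = 0.373549 (base)
P(M+6) = C(4,3) × 0.478^1 × 0.522^3 = 4 × 0.4780 × 0.14223665 = 0.271956
Relative intensity = 0.271956 / 0.373549 × 100 = 72.8

72.8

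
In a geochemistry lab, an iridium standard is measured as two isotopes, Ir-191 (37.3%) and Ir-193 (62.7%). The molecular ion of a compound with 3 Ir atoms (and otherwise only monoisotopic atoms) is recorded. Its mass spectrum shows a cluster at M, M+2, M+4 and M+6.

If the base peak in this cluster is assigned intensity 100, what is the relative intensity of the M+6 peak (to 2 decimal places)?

56.03

Binomial terms of (0.373 + 0.627)^3: M 0.0519, M+2 0.2617, M+4 0.4399, M+6 0.2465 → M+4 is the base peak.
P(M+4) = C(3,2) × 0.373^1 × 0.627^2 = 3 × 0.3730 × 0.393129 = 0.439911 (base)
P(M+6) = C(3,3) × 0.373^0 × 0.627^3 = 1 × 1.0000 × 0.24649188 = 0.246492
Relative intensity = 0.246492 / 0.439911 × 100 = 56.03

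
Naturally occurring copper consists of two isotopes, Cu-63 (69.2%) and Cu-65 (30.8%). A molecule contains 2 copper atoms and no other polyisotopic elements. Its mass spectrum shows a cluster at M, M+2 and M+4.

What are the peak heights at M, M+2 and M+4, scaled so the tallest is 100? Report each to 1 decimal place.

100.0 : 89.0 : 19.8

Expanding (0.692 + 0.308)^2:
P(M) = 0.692^2 = 0.478864
P(M+2) = 2 × 0.692^1 × 0.308^1 = 0.426272
P(M+4) = 0.308^2 = 0.094864
The M peak is largest (0.478864); scaling to 100 gives 100.0 : 89.0 : 19.8.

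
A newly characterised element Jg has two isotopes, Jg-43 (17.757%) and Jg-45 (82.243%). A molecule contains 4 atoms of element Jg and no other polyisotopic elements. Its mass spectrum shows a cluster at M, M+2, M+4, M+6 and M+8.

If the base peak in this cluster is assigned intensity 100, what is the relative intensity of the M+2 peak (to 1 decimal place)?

4.0

Term probabilities: M 0.0010, M+2 0.0184, M+4 0.1280, M+6 0.3951, M+8 0.4575. Base peak = M+8.
P(M+8) = C(4,4) × 0.17757^0 × 0.82243^4 = 1 × 1.0000 × 0.45750493 = 0.457505 (base)
P(M+2) = C(4,1) × 0.17757^3 × 0.82243^1 = 4 × 0.00559898 × 0.82243 = 0.018419
Relative intensity = 0.018419 / 0.457505 × 100 = 4.0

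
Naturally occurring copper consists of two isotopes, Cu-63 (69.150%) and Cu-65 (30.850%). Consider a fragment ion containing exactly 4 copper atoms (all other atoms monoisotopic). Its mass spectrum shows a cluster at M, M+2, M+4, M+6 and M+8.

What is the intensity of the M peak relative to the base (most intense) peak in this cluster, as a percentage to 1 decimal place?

56.0%

Binomial terms of (0.69150 + 0.30850)^4: M 0.2286, M+2 0.4080, M+4 0.2731, M+6 0.0812, M+8 0.0091 → M+2 is the base peak.
P(M+2) = C(4,1) × 0.69150^3 × 0.30850^1 = 4 × 0.33065611 × 0.3085 = 0.408030 (base)
P(M) = C(4,0) × 0.69150^4 × 0.30850^0 = 1 × 0.2286487 × 1.0000 = 0.228649
Relative intensity = 0.228649 / 0.408030 × 100 = 56.0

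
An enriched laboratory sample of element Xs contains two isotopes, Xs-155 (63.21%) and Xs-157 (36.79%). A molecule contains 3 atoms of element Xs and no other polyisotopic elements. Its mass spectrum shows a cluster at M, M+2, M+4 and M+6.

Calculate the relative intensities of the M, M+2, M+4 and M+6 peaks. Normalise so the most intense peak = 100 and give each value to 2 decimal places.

57.27 : 100.00 : 58.20 : 11.29

Expanding (0.6321 + 0.3679)^3:
P(M) = 0.6321^3 = 0.252556
P(M+2) = 3 × 0.6321^2 × 0.3679^1 = 0.440984
P(M+4) = 3 × 0.6321^1 × 0.3679^2 = 0.256665
P(M+6) = 0.3679^3 = 0.049795
The M+2 peak is largest (0.440984); scaling to 100 gives 57.27 : 100.00 : 58.20 : 11.29.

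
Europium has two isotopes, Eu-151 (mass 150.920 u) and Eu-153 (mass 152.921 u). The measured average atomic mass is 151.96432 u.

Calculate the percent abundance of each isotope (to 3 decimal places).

With x = fraction of Eu-151 (so Eu-153 is 1 − x):
150.920·x + 152.921·(1 − x) = 151.96432
(150.920 − 152.921)·x = 151.96432 − 152.921
x = -0.95668 / -2.001 = 0.47810 → 47.810% Eu-151, 52.190% Eu-153.

Eu-151: 47.810%, Eu-153: 52.190%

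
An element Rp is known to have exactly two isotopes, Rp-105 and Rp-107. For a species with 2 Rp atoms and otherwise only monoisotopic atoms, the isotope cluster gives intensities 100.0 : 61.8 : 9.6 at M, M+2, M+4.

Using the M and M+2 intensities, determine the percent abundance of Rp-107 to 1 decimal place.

23.6%

Let p = fractional abundance of Rp-105. I(M+2)/I(M) = [C(2,1)·p^1·(1−p)] / p^2 = 2·(1−p)/p = 61.8/100.0 = 0.6180
(1−p)/p = 0.6180/2 = 0.3090  ⇒  p = 1/(1 + 0.3090) = 0.7639
Rp-105: 76.4%, Rp-107: 23.6%.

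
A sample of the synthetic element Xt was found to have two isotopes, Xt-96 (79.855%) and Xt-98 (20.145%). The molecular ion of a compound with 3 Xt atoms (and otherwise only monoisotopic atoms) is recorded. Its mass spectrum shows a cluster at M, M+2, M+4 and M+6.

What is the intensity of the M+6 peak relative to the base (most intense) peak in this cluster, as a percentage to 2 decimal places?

1.61%

Binomial terms of (0.79855 + 0.20145)^3: M 0.5092, M+2 0.3854, M+4 0.0972, M+6 0.0082 → M is the base peak.
P(M) = C(3,0) × 0.79855^3 × 0.20145^0 = 1 × 0.50922104 × 1.0000 = 0.509221 (base)
P(M+6) = C(3,3) × 0.79855^0 × 0.20145^3 = 1 × 1.0000 × 0.00817526 = 0.008175
Relative intensity = 0.008175 / 0.509221 × 100 = 1.61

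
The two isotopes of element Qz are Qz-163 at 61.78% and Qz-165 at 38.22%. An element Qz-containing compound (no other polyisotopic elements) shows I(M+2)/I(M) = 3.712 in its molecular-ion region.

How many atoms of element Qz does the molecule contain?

The M+2/M ratio from n Qz atoms is n · q/p = n · 0.3822/0.6178.
n = 3.712 × 0.6178/0.3822 = 6.00 ≈ 6

6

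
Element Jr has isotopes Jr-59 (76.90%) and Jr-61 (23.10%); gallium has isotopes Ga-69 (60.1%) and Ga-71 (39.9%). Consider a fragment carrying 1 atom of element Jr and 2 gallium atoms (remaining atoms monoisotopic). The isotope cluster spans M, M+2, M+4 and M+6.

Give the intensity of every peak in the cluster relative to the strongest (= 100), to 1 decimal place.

61.4 : 100.0 : 51.6 : 8.1

Element Jr pattern (n=1): 0.7690 : 0.2310
Gallium pattern (n=2): 0.361201 : 0.479598 : 0.159201
Convolve the two distributions (both contribute in 2-u steps):
  M: 0.7690×0.361201 = 0.277764
  M+2: 0.7690×0.479598 + 0.2310×0.361201 = 0.452248
  M+4: 0.7690×0.159201 + 0.2310×0.479598 = 0.233213
  M+6: 0.2310×0.159201 = 0.036775
Scale to base peak (0.452248) = 100: 61.4 : 100.0 : 51.6 : 8.1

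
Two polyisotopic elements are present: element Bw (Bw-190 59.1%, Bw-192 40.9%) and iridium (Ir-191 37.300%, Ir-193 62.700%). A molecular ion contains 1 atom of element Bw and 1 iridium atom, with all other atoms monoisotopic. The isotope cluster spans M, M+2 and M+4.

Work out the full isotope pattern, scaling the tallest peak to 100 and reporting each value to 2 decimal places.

42.14 : 100.00 : 49.02

Element Bw pattern (n=1): 0.5910 : 0.4090
Iridium pattern (n=1): 0.3730 : 0.6270
Convolve the two distributions (both contribute in 2-u steps):
  M: 0.5910×0.3730 = 0.220443
  M+2: 0.5910×0.6270 + 0.4090×0.3730 = 0.523114
  M+4: 0.4090×0.6270 = 0.256443
Scale to base peak (0.523114) = 100: 42.14 : 100.00 : 49.02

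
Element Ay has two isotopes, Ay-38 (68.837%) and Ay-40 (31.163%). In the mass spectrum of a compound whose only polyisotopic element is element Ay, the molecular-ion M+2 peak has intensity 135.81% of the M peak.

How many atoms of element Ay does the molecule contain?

3

With n Ay atoms, P(M+2)/P(M) = C(n,1)·p^(n−1)q / p^n = n·q/p = n · 0.31163/0.68837.
n = 1.3581 × 0.68837/0.31163 = 3.00 ≈ 3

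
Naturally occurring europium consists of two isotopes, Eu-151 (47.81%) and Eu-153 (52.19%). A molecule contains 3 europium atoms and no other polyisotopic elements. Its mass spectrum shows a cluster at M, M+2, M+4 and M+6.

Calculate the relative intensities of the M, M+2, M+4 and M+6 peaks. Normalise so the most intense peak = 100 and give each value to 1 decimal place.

Expanding (0.4781 + 0.5219)^3:
P(M) = 0.4781^3 = 0.109284
P(M+2) = 3 × 0.4781^2 × 0.5219^1 = 0.357887
P(M+4) = 3 × 0.4781^1 × 0.5219^2 = 0.390674
P(M+6) = 0.5219^3 = 0.142155
The M+4 peak is largest (0.390674); scaling to 100 gives 28.0 : 91.6 : 100.0 : 36.4.

28.0 : 91.6 : 100.0 : 36.4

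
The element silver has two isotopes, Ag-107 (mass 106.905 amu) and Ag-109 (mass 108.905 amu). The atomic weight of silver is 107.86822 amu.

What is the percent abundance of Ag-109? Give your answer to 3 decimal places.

Writing the weighted mean with unknown fraction x of Ag-107:
106.905·x + 108.905·(1 − x) = 107.86822
(106.905 − 108.905)·x = 107.86822 − 108.905
x = -1.03678 / -2.000 = 0.51839 → 51.839% Ag-107, 48.161% Ag-109.

48.161%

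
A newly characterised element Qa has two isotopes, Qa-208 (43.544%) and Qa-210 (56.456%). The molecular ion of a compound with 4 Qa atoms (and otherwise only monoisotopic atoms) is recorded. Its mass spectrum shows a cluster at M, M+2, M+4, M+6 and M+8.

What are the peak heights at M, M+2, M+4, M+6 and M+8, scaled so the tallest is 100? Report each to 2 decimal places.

Expanding (0.43544 + 0.56456)^4:
P(M) = 0.43544^4 = 0.035951
P(M+2) = 4 × 0.43544^3 × 0.56456^1 = 0.186447
P(M+4) = 6 × 0.43544^2 × 0.56456^2 = 0.362600
P(M+6) = 4 × 0.43544^1 × 0.56456^3 = 0.313414
P(M+8) = 0.56456^4 = 0.101588
The M+4 peak is largest (0.362600); scaling to 100 gives 9.91 : 51.42 : 100.00 : 86.44 : 28.02.

9.91 : 51.42 : 100.00 : 86.44 : 28.02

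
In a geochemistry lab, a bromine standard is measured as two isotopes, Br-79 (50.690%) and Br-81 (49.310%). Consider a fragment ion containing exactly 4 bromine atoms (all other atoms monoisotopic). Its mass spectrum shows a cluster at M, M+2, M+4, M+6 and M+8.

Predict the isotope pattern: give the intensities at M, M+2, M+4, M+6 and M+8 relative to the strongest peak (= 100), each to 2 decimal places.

The 4 Br atoms are independent, so intensities follow the terms of (0.50690 + 0.49310)^4.
P(M) = 0.50690^4 = 0.066022
P(M+2) = 4 × 0.50690^3 × 0.49310^1 = 0.256899
P(M+4) = 6 × 0.50690^2 × 0.49310^2 = 0.374857
P(M+6) = 4 × 0.50690^1 × 0.49310^3 = 0.243101
P(M+8) = 0.49310^4 = 0.059121
The M+4 peak is largest (0.374857); scaling to 100 gives 17.61 : 68.53 : 100.00 : 64.85 : 15.77.

17.61 : 68.53 : 100.00 : 64.85 : 15.77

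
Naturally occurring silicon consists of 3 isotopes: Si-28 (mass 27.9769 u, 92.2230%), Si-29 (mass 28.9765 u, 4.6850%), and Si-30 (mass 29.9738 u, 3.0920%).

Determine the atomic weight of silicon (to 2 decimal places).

28.09 u

Ar = Σ fᵢ·mᵢ = 0.922230 × 27.9769 + 0.046850 × 28.9765 + 0.030920 × 29.9738
= 25.80114 + 1.35755 + 0.92679 = 28.08548 u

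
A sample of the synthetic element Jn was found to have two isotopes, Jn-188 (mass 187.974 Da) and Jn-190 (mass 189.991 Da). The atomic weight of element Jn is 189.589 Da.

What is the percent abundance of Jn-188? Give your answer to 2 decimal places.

19.93%

With x = fraction of Jn-188 (so Jn-190 is 1 − x):
187.974·x + 189.991·(1 − x) = 189.589
(187.974 − 189.991)·x = 189.589 − 189.991
x = -0.402 / -2.017 = 0.19931 → 19.93% Jn-188, 80.07% Jn-190.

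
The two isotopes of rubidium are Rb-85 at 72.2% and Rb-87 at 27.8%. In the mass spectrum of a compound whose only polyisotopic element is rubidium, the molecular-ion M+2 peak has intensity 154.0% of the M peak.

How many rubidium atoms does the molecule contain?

4

For n independent Rb atoms, I(M+2)/I(M) = n · (abundance Rb-87) / (abundance Rb-85) = n · 0.278/0.722.
n = 1.540 × 0.722/0.278 = 4.00 ≈ 4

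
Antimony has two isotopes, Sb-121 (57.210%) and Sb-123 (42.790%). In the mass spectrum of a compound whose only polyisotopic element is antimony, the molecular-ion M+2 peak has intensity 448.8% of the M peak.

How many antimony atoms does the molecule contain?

With n Sb atoms, P(M+2)/P(M) = C(n,1)·p^(n−1)q / p^n = n·q/p = n · 0.42790/0.57210.
n = 4.488 × 0.57210/0.42790 = 6.00 ≈ 6

6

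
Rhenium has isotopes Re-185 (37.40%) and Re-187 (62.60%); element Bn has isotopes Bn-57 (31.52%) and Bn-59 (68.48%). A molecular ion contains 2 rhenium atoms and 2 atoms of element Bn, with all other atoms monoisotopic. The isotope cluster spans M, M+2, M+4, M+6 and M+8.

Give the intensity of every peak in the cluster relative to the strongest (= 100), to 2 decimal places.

3.57 : 27.50 : 78.88 : 100.00 : 47.27

Rhenium pattern (n=2): 0.139876 : 0.468248 : 0.391876
Element Bn pattern (n=2): 0.09935104 : 0.43169792 : 0.46895104
Convolve the two distributions (both contribute in 2-u steps):
  M: 0.139876×0.09935104 = 0.013897
  M+2: 0.139876×0.43169792 + 0.468248×0.09935104 = 0.106905
  M+4: 0.139876×0.46895104 + 0.468248×0.43169792 + 0.391876×0.09935104 = 0.306670
  M+6: 0.468248×0.46895104 + 0.391876×0.43169792 = 0.388757
  M+8: 0.391876×0.46895104 = 0.183771
Scale to base peak (0.388757) = 100: 3.57 : 27.50 : 78.88 : 100.00 : 47.27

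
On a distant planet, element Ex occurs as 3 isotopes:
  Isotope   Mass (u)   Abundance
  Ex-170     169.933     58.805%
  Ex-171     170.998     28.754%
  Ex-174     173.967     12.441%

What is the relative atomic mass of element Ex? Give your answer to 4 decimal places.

Average mass = Σ (abundance × isotope mass) = 0.58805 × 169.933 + 0.28754 × 170.998 + 0.12441 × 173.967
= 99.92910 + 49.16876 + 21.64323 = 170.74109 u

170.7411 u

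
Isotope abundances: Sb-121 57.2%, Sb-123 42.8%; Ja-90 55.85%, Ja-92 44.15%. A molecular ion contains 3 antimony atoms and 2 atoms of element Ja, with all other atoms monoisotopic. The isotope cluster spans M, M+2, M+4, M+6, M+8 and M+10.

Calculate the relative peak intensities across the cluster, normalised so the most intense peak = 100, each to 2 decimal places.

17.08 : 65.36 : 100.00 : 76.49 : 29.25 : 4.47

Antimony pattern (n=3): 0.18714925 : 0.42010426 : 0.31434374 : 0.07840275
Element Ja pattern (n=2): 0.31192225 : 0.4931555 : 0.19492225
Convolve the two distributions (both contribute in 2-u steps):
  M: 0.18714925×0.31192225 = 0.058376
  M+2: 0.18714925×0.4931555 + 0.42010426×0.31192225 = 0.223334
  M+4: 0.18714925×0.19492225 + 0.42010426×0.4931555 + 0.31434374×0.31192225 = 0.341707
  M+6: 0.42010426×0.19492225 + 0.31434374×0.4931555 + 0.07840275×0.31192225 = 0.261364
  M+8: 0.31434374×0.19492225 + 0.07840275×0.4931555 = 0.099937
  M+10: 0.07840275×0.19492225 = 0.015282
Scale to base peak (0.341707) = 100: 17.08 : 65.36 : 100.00 : 76.49 : 29.25 : 4.47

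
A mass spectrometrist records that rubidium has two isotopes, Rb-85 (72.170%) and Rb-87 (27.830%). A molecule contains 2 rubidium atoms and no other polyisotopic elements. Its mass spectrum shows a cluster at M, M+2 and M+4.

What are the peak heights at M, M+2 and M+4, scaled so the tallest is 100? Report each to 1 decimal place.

100.0 : 77.1 : 14.9

Expanding (0.72170 + 0.27830)^2:
P(M) = 0.72170^2 = 0.520851
P(M+2) = 2 × 0.72170^1 × 0.27830^1 = 0.401698
P(M+4) = 0.27830^2 = 0.077451
The M peak is largest (0.520851); scaling to 100 gives 100.0 : 77.1 : 14.9.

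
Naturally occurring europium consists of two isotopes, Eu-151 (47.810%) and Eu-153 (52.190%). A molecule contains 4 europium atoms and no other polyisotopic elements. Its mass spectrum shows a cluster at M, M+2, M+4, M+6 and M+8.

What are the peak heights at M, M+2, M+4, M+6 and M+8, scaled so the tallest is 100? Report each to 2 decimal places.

The 4 Eu atoms are independent, so intensities follow the terms of (0.47810 + 0.52190)^4.
P(M) = 0.47810^4 = 0.052249
P(M+2) = 4 × 0.47810^3 × 0.52190^1 = 0.228141
P(M+4) = 6 × 0.47810^2 × 0.52190^2 = 0.373563
P(M+6) = 4 × 0.47810^1 × 0.52190^3 = 0.271857
P(M+8) = 0.52190^4 = 0.074191
The M+4 peak is largest (0.373563); scaling to 100 gives 13.99 : 61.07 : 100.00 : 72.77 : 19.86.

13.99 : 61.07 : 100.00 : 72.77 : 19.86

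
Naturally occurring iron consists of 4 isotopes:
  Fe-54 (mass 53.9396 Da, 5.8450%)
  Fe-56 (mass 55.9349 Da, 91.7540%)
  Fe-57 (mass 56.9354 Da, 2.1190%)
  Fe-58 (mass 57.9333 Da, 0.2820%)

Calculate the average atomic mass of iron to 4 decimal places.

55.8451 Da

The abundance-weighted mean is 0.058450 × 53.9396 + 0.917540 × 55.9349 + 0.021190 × 56.9354 + 0.002820 × 57.9333
= 3.15277 + 51.32251 + 1.20646 + 0.16337 = 55.84511 Da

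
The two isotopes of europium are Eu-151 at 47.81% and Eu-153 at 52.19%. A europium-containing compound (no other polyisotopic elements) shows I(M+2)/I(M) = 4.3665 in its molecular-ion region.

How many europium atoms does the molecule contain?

4

With n Eu atoms, P(M+2)/P(M) = C(n,1)·p^(n−1)q / p^n = n·q/p = n · 0.5219/0.4781.
n = 4.3665 × 0.4781/0.5219 = 4.00 ≈ 4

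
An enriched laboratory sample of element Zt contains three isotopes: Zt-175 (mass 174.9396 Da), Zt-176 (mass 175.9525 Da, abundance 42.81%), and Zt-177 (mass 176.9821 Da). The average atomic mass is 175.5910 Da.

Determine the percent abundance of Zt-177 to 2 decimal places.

10.66%

The remaining 57.19% is split between Zt-175 (fraction x) and Zt-177 (fraction 0.5719 − x).
Substituting: 174.9396x + 176.9821(0.5719 − x) = 100.26573475
(174.9396 − 176.9821)x = -0.95032824  ⇒  x = 0.46528, y = 0.10662
Zt-175: 46.53%, Zt-177: 10.66%.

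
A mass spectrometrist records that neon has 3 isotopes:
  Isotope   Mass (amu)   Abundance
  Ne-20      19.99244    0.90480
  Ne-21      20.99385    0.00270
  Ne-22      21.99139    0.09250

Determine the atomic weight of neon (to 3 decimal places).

Weight each isotope mass by its fractional abundance: 0.90480 × 19.99244 + 0.00270 × 20.99385 + 0.09250 × 21.99139
= 18.089160 + 0.056683 + 2.034204 = 20.180047 amu

20.180 amu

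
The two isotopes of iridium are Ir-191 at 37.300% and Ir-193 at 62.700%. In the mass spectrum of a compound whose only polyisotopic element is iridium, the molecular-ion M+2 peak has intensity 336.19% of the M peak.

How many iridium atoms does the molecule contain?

With n Ir atoms, P(M+2)/P(M) = C(n,1)·p^(n−1)q / p^n = n·q/p = n · 0.62700/0.37300.
n = 3.3619 × 0.37300/0.62700 = 2.00 ≈ 2

2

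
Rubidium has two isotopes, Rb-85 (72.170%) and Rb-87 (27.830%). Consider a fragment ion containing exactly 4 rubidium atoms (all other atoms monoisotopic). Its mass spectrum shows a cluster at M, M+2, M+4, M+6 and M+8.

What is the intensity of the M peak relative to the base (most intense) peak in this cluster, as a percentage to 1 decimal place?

Term probabilities: M 0.2713, M+2 0.4184, M+4 0.2420, M+6 0.0622, M+8 0.0060. Base peak = M+2.
P(M+2) = C(4,1) × 0.72170^3 × 0.27830^1 = 4 × 0.37589809 × 0.2783 = 0.418450 (base)
P(M) = C(4,0) × 0.72170^4 × 0.27830^0 = 1 × 0.27128565 × 1.0000 = 0.271286
Relative intensity = 0.271286 / 0.418450 × 100 = 64.8

64.8%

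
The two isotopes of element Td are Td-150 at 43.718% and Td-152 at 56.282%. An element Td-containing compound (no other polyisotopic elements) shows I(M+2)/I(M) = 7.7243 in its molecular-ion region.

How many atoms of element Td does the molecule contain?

With n Td atoms, P(M+2)/P(M) = C(n,1)·p^(n−1)q / p^n = n·q/p = n · 0.56282/0.43718.
n = 7.7243 × 0.43718/0.56282 = 6.00 ≈ 6

6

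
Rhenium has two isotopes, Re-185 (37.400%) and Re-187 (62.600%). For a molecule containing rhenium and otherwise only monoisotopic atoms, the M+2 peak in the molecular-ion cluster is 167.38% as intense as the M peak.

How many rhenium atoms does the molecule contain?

With n Re atoms, P(M+2)/P(M) = C(n,1)·p^(n−1)q / p^n = n·q/p = n · 0.62600/0.37400.
n = 1.6738 × 0.37400/0.62600 = 1.00 ≈ 1

1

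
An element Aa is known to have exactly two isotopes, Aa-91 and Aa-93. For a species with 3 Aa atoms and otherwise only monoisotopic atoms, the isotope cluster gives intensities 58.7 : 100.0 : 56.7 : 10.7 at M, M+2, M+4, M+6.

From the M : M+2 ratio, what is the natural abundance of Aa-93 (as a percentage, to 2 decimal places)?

36.22%

Let p = fractional abundance of Aa-91. I(M+2)/I(M) = [C(3,1)·p^2·(1−p)] / p^3 = 3·(1−p)/p = 100.0/58.7 = 1.7036
(1−p)/p = 1.7036/3 = 0.5679  ⇒  p = 1/(1 + 0.5679) = 0.6378
Aa-91: 63.78%, Aa-93: 36.22%.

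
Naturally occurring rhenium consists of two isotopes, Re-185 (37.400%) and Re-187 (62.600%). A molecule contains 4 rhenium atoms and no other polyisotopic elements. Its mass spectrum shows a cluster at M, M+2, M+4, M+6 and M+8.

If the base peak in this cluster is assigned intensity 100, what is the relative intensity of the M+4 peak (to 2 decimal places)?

89.62

Term probabilities: M 0.0196, M+2 0.1310, M+4 0.3289, M+6 0.3670, M+8 0.1536. Base peak = M+6.
P(M+6) = C(4,3) × 0.37400^1 × 0.62600^3 = 4 × 0.3740 × 0.24531438 = 0.366990 (base)
P(M+4) = C(4,2) × 0.37400^2 × 0.62600^2 = 6 × 0.139876 × 0.391876 = 0.328884
Relative intensity = 0.328884 / 0.366990 × 100 = 89.62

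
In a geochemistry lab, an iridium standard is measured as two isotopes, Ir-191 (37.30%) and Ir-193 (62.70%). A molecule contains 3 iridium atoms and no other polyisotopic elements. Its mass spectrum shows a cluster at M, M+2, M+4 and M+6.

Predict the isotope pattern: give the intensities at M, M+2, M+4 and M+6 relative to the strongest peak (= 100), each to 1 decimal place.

11.8 : 59.5 : 100.0 : 56.0

Each Ir atom is independently Ir-191 (p = 0.3730) or Ir-193 (q = 0.6270); the cluster is the binomial expansion (p + q)^3.
P(M) = 0.3730^3 = 0.051895
P(M+2) = 3 × 0.3730^2 × 0.6270^1 = 0.261702
P(M+4) = 3 × 0.3730^1 × 0.6270^2 = 0.439911
P(M+6) = 0.6270^3 = 0.246492
The M+4 peak is largest (0.439911); scaling to 100 gives 11.8 : 59.5 : 100.0 : 56.0.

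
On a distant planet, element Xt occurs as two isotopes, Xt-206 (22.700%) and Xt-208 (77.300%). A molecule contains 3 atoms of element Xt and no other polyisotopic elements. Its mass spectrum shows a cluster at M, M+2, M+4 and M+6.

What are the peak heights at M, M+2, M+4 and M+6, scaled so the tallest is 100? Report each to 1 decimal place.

Expanding (0.22700 + 0.77300)^3:
P(M) = 0.22700^3 = 0.011697
P(M+2) = 3 × 0.22700^2 × 0.77300^1 = 0.119496
P(M+4) = 3 × 0.22700^1 × 0.77300^2 = 0.406917
P(M+6) = 0.77300^3 = 0.461890
The M+6 peak is largest (0.461890); scaling to 100 gives 2.5 : 25.9 : 88.1 : 100.0.

2.5 : 25.9 : 88.1 : 100.0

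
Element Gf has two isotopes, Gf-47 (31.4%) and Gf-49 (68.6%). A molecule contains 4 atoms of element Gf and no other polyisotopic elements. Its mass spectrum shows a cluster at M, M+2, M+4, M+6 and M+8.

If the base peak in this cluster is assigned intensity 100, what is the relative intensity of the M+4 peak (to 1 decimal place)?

Term probabilities: M 0.0097, M+2 0.0850, M+4 0.2784, M+6 0.4055, M+8 0.2215. Base peak = M+6.
P(M+6) = C(4,3) × 0.314^1 × 0.686^3 = 4 × 0.3140 × 0.32282886 = 0.405473 (base)
P(M+4) = C(4,2) × 0.314^2 × 0.686^2 = 6 × 0.098596 × 0.470596 = 0.278393
Relative intensity = 0.278393 / 0.405473 × 100 = 68.7

68.7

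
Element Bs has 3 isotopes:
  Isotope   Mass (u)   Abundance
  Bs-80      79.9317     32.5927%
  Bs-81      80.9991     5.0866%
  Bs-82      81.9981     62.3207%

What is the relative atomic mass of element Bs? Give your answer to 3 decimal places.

Average mass = Σ (abundance × isotope mass) = 0.325927 × 79.9317 + 0.050866 × 80.9991 + 0.623207 × 81.9981
= 26.05190 + 4.12010 + 51.10179 = 81.27379 u

81.274 u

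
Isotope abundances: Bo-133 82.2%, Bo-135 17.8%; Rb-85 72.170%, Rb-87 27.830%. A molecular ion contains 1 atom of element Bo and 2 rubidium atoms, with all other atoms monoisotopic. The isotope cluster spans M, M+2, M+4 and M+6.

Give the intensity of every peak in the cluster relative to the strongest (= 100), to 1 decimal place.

100.0 : 98.8 : 31.6 : 3.2

Element Bo pattern (n=1): 0.8220 : 0.1780
Rubidium pattern (n=2): 0.52085089 : 0.40169822 : 0.07745089
Convolve the two distributions (both contribute in 2-u steps):
  M: 0.8220×0.52085089 = 0.428139
  M+2: 0.8220×0.40169822 + 0.1780×0.52085089 = 0.422907
  M+4: 0.8220×0.07745089 + 0.1780×0.40169822 = 0.135167
  M+6: 0.1780×0.07745089 = 0.013786
Scale to base peak (0.428139) = 100: 100.0 : 98.8 : 31.6 : 3.2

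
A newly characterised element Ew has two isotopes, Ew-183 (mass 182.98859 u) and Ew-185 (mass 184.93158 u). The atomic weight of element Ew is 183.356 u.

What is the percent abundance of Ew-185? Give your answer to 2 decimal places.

With x = fraction of Ew-183 (so Ew-185 is 1 − x):
182.98859·x + 184.93158·(1 − x) = 183.356
(182.98859 − 184.93158)·x = 183.356 − 184.93158
x = -1.57558 / -1.94299 = 0.81090 → 81.09% Ew-183, 18.91% Ew-185.

18.91%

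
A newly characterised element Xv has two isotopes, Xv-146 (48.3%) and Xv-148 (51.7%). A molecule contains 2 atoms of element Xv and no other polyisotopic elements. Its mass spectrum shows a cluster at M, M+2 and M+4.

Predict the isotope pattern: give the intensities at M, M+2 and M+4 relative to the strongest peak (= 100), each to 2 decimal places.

Each Xv atom is independently Xv-146 (p = 0.483) or Xv-148 (q = 0.517); the cluster is the binomial expansion (p + q)^2.
P(M) = 0.483^2 = 0.233289
P(M+2) = 2 × 0.483^1 × 0.517^1 = 0.499422
P(M+4) = 0.517^2 = 0.267289
The M+2 peak is largest (0.499422); scaling to 100 gives 46.71 : 100.00 : 53.52.

46.71 : 100.00 : 53.52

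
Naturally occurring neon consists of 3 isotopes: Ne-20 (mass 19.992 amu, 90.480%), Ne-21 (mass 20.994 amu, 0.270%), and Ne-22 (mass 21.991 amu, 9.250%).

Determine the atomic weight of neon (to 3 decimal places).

20.180 amu

Weight each isotope mass by its fractional abundance: 0.90480 × 19.992 + 0.00270 × 20.994 + 0.09250 × 21.991
= 18.0888 + 0.0567 + 2.0342 = 20.1797 amu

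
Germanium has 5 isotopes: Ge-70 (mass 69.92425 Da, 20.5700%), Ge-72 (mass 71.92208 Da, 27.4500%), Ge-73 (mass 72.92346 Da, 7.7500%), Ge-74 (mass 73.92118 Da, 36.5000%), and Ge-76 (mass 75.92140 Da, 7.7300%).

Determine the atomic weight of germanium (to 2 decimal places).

72.63 Da

Weight each isotope mass by its fractional abundance: 0.205700 × 69.92425 + 0.274500 × 71.92208 + 0.077500 × 72.92346 + 0.365000 × 73.92118 + 0.077300 × 75.92140
= 14.383418 + 19.742611 + 5.651568 + 26.981231 + 5.868724 = 72.627552 Da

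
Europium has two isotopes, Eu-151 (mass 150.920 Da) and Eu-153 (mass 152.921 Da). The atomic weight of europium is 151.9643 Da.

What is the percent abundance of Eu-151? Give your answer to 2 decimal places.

47.81%

Writing the weighted mean with unknown fraction x of Eu-151:
150.920·x + 152.921·(1 − x) = 151.9643
(150.920 − 152.921)·x = 151.9643 − 152.921
x = -0.9567 / -2.001 = 0.47811 → 47.81% Eu-151, 52.19% Eu-153.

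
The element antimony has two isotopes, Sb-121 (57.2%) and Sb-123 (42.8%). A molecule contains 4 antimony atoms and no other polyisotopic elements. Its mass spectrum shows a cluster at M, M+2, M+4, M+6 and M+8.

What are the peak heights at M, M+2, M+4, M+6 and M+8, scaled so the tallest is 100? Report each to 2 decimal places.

Expanding (0.572 + 0.428)^4:
P(M) = 0.572^4 = 0.107049
P(M+2) = 4 × 0.572^3 × 0.428^1 = 0.320400
P(M+4) = 6 × 0.572^2 × 0.428^2 = 0.359609
P(M+6) = 4 × 0.572^1 × 0.428^3 = 0.179385
P(M+8) = 0.428^4 = 0.033556
The M+4 peak is largest (0.359609); scaling to 100 gives 29.77 : 89.10 : 100.00 : 49.88 : 9.33.

29.77 : 89.10 : 100.00 : 49.88 : 9.33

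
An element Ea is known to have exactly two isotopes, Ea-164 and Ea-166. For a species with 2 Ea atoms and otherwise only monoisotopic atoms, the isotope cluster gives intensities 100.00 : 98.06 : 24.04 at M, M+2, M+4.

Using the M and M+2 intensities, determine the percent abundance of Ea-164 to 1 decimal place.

67.1%

If p is the fraction of Ea that is Ea-164, then I(M+2)/I(M) = [C(2,1)·p^1·(1−p)] / p^2 = 2·(1−p)/p = 98.06/100.00 = 0.9806
(1−p)/p = 0.9806/2 = 0.4903  ⇒  p = 1/(1 + 0.4903) = 0.6710
Ea-164: 67.1%, Ea-166: 32.9%.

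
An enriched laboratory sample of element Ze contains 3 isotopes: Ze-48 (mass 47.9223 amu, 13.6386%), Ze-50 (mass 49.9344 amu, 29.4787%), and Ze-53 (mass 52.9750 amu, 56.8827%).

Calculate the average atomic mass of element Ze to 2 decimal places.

51.39 amu

Ar = Σ fᵢ·mᵢ = 0.136386 × 47.9223 + 0.294787 × 49.9344 + 0.568827 × 52.9750
= 6.53593 + 14.72001 + 30.13361 = 51.38955 amu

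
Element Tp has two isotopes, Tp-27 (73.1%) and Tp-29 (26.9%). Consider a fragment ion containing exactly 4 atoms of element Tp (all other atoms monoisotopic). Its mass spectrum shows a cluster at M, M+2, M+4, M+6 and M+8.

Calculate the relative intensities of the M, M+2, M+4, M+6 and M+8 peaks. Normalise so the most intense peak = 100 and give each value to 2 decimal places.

Each Tp atom is independently Tp-27 (p = 0.731) or Tp-29 (q = 0.269); the cluster is the binomial expansion (p + q)^4.
P(M) = 0.731^4 = 0.285542
P(M+2) = 4 × 0.731^3 × 0.269^1 = 0.420305
P(M+4) = 6 × 0.731^2 × 0.269^2 = 0.232001
P(M+6) = 4 × 0.731^1 × 0.269^3 = 0.056916
P(M+8) = 0.269^4 = 0.005236
The M+2 peak is largest (0.420305); scaling to 100 gives 67.94 : 100.00 : 55.20 : 13.54 : 1.25.

67.94 : 100.00 : 55.20 : 13.54 : 1.25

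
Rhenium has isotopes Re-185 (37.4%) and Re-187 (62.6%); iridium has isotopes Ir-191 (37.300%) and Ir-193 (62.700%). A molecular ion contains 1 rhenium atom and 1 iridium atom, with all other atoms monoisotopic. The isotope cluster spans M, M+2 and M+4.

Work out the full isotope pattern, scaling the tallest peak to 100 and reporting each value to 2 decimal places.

29.81 : 100.00 : 83.87

Rhenium pattern (n=1): 0.3740 : 0.6260
Iridium pattern (n=1): 0.3730 : 0.6270
Convolve the two distributions (both contribute in 2-u steps):
  M: 0.3740×0.3730 = 0.139502
  M+2: 0.3740×0.6270 + 0.6260×0.3730 = 0.467996
  M+4: 0.6260×0.6270 = 0.392502
Scale to base peak (0.467996) = 100: 29.81 : 100.00 : 83.87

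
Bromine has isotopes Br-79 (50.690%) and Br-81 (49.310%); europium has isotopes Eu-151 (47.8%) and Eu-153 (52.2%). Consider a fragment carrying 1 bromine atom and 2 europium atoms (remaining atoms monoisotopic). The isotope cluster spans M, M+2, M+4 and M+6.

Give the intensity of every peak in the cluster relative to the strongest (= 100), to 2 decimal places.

Bromine pattern (n=1): 0.5069 : 0.4931
Europium pattern (n=2): 0.228484 : 0.499032 : 0.272484
Convolve the two distributions (both contribute in 2-u steps):
  M: 0.5069×0.228484 = 0.115819
  M+2: 0.5069×0.499032 + 0.4931×0.228484 = 0.365625
  M+4: 0.5069×0.272484 + 0.4931×0.499032 = 0.384195
  M+6: 0.4931×0.272484 = 0.134362
Scale to base peak (0.384195) = 100: 30.15 : 95.17 : 100.00 : 34.97

30.15 : 95.17 : 100.00 : 34.97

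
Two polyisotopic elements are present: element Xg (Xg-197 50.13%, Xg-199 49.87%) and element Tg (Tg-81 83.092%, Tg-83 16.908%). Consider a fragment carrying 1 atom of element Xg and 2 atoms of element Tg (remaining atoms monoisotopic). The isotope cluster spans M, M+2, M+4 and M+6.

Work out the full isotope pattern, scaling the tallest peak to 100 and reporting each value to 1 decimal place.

71.3 : 100.0 : 31.8 : 2.9

Element Xg pattern (n=1): 0.5013 : 0.4987
Element Tg pattern (n=2): 0.69042805 : 0.28098391 : 0.02858805
Convolve the two distributions (both contribute in 2-u steps):
  M: 0.5013×0.69042805 = 0.346112
  M+2: 0.5013×0.28098391 + 0.4987×0.69042805 = 0.485174
  M+4: 0.5013×0.02858805 + 0.4987×0.28098391 = 0.154458
  M+6: 0.4987×0.02858805 = 0.014257
Scale to base peak (0.485174) = 100: 71.3 : 100.0 : 31.8 : 2.9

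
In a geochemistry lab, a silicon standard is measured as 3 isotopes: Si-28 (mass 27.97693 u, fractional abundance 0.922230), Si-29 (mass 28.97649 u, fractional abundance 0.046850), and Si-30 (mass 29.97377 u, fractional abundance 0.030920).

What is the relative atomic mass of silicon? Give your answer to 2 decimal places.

28.09 u

Ar = Σ fᵢ·mᵢ = 0.922230 × 27.97693 + 0.046850 × 28.97649 + 0.030920 × 29.97377
= 25.801164 + 1.357549 + 0.926789 = 28.085502 u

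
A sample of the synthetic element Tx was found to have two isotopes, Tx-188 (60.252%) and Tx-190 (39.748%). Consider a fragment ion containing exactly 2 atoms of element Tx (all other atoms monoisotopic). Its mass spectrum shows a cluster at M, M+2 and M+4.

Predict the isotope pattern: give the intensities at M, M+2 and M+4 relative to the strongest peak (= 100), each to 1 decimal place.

75.8 : 100.0 : 33.0

Expanding (0.60252 + 0.39748)^2:
P(M) = 0.60252^2 = 0.363030
P(M+2) = 2 × 0.60252^1 × 0.39748^1 = 0.478979
P(M+4) = 0.39748^2 = 0.157990
The M+2 peak is largest (0.478979); scaling to 100 gives 75.8 : 100.0 : 33.0.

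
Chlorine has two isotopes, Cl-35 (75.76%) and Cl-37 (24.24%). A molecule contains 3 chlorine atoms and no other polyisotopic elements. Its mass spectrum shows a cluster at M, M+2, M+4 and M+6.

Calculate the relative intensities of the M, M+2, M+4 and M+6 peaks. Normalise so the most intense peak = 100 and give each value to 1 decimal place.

Each Cl atom is independently Cl-35 (p = 0.7576) or Cl-37 (q = 0.2424); the cluster is the binomial expansion (p + q)^3.
P(M) = 0.7576^3 = 0.434830
P(M+2) = 3 × 0.7576^2 × 0.2424^1 = 0.417382
P(M+4) = 3 × 0.7576^1 × 0.2424^2 = 0.133545
P(M+6) = 0.2424^3 = 0.014243
The M peak is largest (0.434830); scaling to 100 gives 100.0 : 96.0 : 30.7 : 3.3.

100.0 : 96.0 : 30.7 : 3.3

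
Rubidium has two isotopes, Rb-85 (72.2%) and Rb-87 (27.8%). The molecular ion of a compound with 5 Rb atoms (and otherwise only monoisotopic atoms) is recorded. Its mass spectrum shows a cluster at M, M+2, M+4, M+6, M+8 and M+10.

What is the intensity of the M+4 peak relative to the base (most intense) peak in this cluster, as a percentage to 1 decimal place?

77.0%

Binomial terms of (0.722 + 0.278)^5: M 0.1962, M+2 0.3777, M+4 0.2909, M+6 0.1120, M+8 0.0216, M+10 0.0017 → M+2 is the base peak.
P(M+2) = C(5,1) × 0.722^4 × 0.278^1 = 5 × 0.27173701 × 0.2780 = 0.377714 (base)
P(M+4) = C(5,2) × 0.722^3 × 0.278^2 = 10 × 0.37636705 × 0.077284 = 0.290872
Relative intensity = 0.290872 / 0.377714 × 100 = 77.0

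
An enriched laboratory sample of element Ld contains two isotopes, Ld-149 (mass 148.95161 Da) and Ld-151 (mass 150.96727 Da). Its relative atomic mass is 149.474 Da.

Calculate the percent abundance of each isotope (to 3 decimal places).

Ld-149: 74.083%, Ld-151: 25.917%

Let x be the fractional abundance of Ld-149; then Ld-151 has abundance 1 − x.
148.95161·x + 150.96727·(1 − x) = 149.474
(148.95161 − 150.96727)·x = 149.474 − 150.96727
x = -1.49327 / -2.01566 = 0.74083 → 74.083% Ld-149, 25.917% Ld-151.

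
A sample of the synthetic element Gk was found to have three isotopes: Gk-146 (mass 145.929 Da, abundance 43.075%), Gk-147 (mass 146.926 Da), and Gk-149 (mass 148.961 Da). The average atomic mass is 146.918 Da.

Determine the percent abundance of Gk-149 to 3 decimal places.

20.710%

The remaining 56.925% is split between Gk-147 (fraction x) and Gk-149 (fraction 0.56925 − x).
Substituting: 146.926x + 148.961(0.56925 − x) = 84.05908325
(146.926 − 148.961)x = -0.736966  ⇒  x = 0.36215, y = 0.20710
Gk-147: 36.215%, Gk-149: 20.710%.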